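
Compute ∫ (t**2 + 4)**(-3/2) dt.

Substitute t = 2·tan(θ), so dt = 2·sec(θ)^2 dθ and the radical becomes sqrt(t**2 + 4) = 2·sec(θ) by the Pythagorean identity.
Integrate the resulting trig expression in θ, then back-substitute tan(θ) = t/2, sec(θ) = sqrt(t**2 + 4)/2 (absorbing any constant into C).

t/(4*sqrt(t**2 + 4)) + C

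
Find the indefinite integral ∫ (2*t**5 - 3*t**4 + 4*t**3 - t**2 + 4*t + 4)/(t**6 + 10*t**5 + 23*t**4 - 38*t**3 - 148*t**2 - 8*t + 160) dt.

log(t - 2)/12 - log(t - 1)/27 + 175*log(t + 2)/36 - 155*log(t + 4)/6 + 619*log(t + 5)/27 + 19/(9*t + 18) + C

Factor the denominator: (t - 2)*(t - 1)*(t + 2)**2*(t + 4)*(t + 5).
Partial-fraction decomposition: 619/(27*(t + 5)) - 155/(6*(t + 4)) + 175/(36*(t + 2)) - 19/(9*(t + 2)**2) - 1/(27*(t - 1)) + 1/(12*(t - 2)).
Integrate each term; A/(t−a) gives A·log|t−a|; A/(t−a)² gives −A/(t−a).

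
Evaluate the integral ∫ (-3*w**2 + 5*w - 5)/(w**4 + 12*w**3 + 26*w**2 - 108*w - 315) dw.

-17*log(w - 3)/480 + 47*log(w + 3)/48 - 105*log(w + 5)/32 + 187*log(w + 7)/80 + C

Factor the denominator: (w - 3)*(w + 3)*(w + 5)*(w + 7).
Partial-fraction decomposition: 187/(80*(w + 7)) - 105/(32*(w + 5)) + 47/(48*(w + 3)) - 17/(480*(w - 3)).
Integrate each term: A/(w−a) contributes A·log|w−a|.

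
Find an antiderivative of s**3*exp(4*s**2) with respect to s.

Let u = s², du = 2s ds; rewrite as (1/2)∫ u^1·exp(4u) du.
Now integrate by parts 1 time.

(4*s**2 - 1)*exp(4*s**2)/32 + C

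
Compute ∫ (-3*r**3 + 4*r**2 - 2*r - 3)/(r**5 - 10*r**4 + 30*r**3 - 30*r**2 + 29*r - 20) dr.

-36*log(r - 5)/13 + 139*log(r - 4)/51 - log(r - 1)/6 + 93*log(r**2 + 1)/884 + 49*atan(r)/442 + C

Factor the denominator: (r - 5)*(r - 4)*(r - 1)*(r**2 + 1).
Partial-fraction decomposition: (93*r + 49)/(442*(r**2 + 1)) - 1/(6*(r - 1)) + 139/(51*(r - 4)) - 36/(13*(r - 5)).
Integrate each term; A/(r−a) gives A·log|r−a|; the (Br+D)/(r²+p²) term gives a log and an atan.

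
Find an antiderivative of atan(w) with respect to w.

w*atan(w) - log(w**2 + 1)/2 + C

Use integration by parts with u = arctan(w), dv = dw.
Then du = 1/(w**2 + 1) dw.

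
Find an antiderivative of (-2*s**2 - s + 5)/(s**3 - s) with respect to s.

-5*log(s) + log(s - 1) + 2*log(s + 1) + C

Factor the denominator: s*(s - 1)*(s + 1).
Partial-fraction decomposition: 2/(s + 1) + 1/(s - 1) - 5/s.
Integrate each term: A/(s−a) contributes A·log|s−a|.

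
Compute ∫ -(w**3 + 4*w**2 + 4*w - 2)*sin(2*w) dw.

Use integration by parts with u = w**3 + 4*w**2 + 4*w - 2, dv = -sin(2*w) dw, so v = cos(2*w)/2.
Apply parts 3 times (tabular method): alternate signs, differentiate u down to 0, integrate dv up.

w**3*cos(2*w)/2 - 3*w**2*sin(2*w)/4 + 2*w**2*cos(2*w) - 2*w*sin(2*w) + 5*w*cos(2*w)/4 - 5*sin(2*w)/8 - 2*cos(2*w) + C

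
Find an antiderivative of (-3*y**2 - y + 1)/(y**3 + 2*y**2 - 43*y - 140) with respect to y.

Factor the denominator: (y - 7)*(y + 4)*(y + 5).
Partial-fraction decomposition: -23/(4*(y + 5)) + 43/(11*(y + 4)) - 51/(44*(y - 7)).
Integrate each term: A/(y−a) contributes A·log|y−a|.

-51*log(y - 7)/44 + 43*log(y + 4)/11 - 23*log(y + 5)/4 + C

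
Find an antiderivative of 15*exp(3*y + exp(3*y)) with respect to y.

Let u = exp(3*y), so du = (3*exp(3*y)) dy.
Rewriting, the integral becomes 5·∫ e^u du = 5·e^u.
Substituting back, u = exp(3*y).

5*exp(exp(3*y)) + C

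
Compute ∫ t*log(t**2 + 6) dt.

t**2*log(t**2 + 6)/2 - t**2/2 + 3*log(t**2 + 6) + C

Let u = t**2 + 6, so du = (2*t) dt.
The integral becomes (1/2)·∫ log(u) du; integrate by parts with u′=log(u), dv′=du.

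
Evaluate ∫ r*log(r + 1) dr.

r**2*log(r + 1)/2 - r**2/4 + r/2 - log(r + 1)/2 + C

Use integration by parts with u = log(r + 1), dv = r dr.
Then du = 1/(r + 1) dr and v = r**2/2.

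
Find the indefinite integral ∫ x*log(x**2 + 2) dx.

Let u = x**2 + 2, so du = (2*x) dx.
The integral becomes (1/2)·∫ log(u) du; integrate by parts with u′=log(u), dv′=du.

x**2*log(x**2 + 2)/2 - x**2/2 + log(x**2 + 2) + C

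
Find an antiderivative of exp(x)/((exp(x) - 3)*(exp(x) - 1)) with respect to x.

Let u = e^x, du = e^x dx.
The integral becomes ∫ du/((u-3)(u-1)); decompose into partial fractions.

log(exp(x) - 3)/2 - log(exp(x) - 1)/2 + C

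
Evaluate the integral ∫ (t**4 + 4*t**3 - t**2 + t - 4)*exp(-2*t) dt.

Use integration by parts with u = t**4 + 4*t**3 - t**2 + t - 4, dv = exp(-2*t) dt, so v = -exp(-2*t)/2.
Apply parts 4 times (tabular method): alternate signs, differentiate u down to 0, integrate dv up.

(-2*t**4 - 12*t**3 - 16*t**2 - 18*t - 1)*exp(-2*t)/4 + C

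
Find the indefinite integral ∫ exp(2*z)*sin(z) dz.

2*exp(2*z)*sin(z)/5 - exp(2*z)*cos(z)/5 + C

Let I denote the integral. Integrate by parts with u = sin(z), dv = exp(2*z) dz, so v = exp(2*z)/2: I = exp(2*z)*sin(z)/2 − (1/2)·∫ exp(2*z)*cos(z) dz.
Apply parts again with u = cos(z), dv = exp(2*z) dz: ∫ exp(2*z)*cos(z) dz = exp(2*z)*cos(z)/2 + (1/2)·I. Substituting back brings back I: I = exp(2*z)*sin(z)/2 - exp(2*z)*cos(z)/4 − (1/4)·I.
Solving for I: (1 + 1/4)·I equals the remaining terms, so I = (4/5)·(exp(2*z)*sin(z)/2 - exp(2*z)*cos(z)/4).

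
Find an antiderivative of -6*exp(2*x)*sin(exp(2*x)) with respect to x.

3*cos(exp(2*x)) + C

Let u = exp(2*x), so du = (2*exp(2*x)) dx.
Rewriting, the integral becomes -3·∫ sin(u) du = -3·-cos(u).
Substituting back, u = exp(2*x).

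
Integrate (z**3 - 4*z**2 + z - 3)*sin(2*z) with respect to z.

-z**3*cos(2*z)/2 + 3*z**2*sin(2*z)/4 + 2*z**2*cos(2*z) - 2*z*sin(2*z) + z*cos(2*z)/4 - sin(2*z)/8 + cos(2*z)/2 + C

Use integration by parts with u = z**3 - 4*z**2 + z - 3, dv = sin(2*z) dz, so v = -cos(2*z)/2.
Apply parts 3 times (tabular method): alternate signs, differentiate u down to 0, integrate dv up.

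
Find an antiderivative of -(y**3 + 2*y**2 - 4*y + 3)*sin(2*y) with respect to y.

Use integration by parts with u = y**3 + 2*y**2 - 4*y + 3, dv = -sin(2*y) dy, so v = cos(2*y)/2.
Apply parts 3 times (tabular method): alternate signs, differentiate u down to 0, integrate dv up.

y**3*cos(2*y)/2 - 3*y**2*sin(2*y)/4 + y**2*cos(2*y) - y*sin(2*y) - 11*y*cos(2*y)/4 + 11*sin(2*y)/8 + cos(2*y) + C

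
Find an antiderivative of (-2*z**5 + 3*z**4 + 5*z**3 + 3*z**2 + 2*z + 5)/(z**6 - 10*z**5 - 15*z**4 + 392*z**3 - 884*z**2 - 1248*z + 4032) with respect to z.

-12265*log(z - 7)/2106 + 2576*log(z - 4)/675 + 7*log(z - 3)/18 + 17*log(z + 2)/1296 - 18461*log(z + 6)/46800 - 899/(180*z - 720) + C

Factor the denominator: (z - 7)*(z - 4)**2*(z - 3)*(z + 2)*(z + 6).
Partial-fraction decomposition: -18461/(46800*(z + 6)) + 17/(1296*(z + 2)) + 7/(18*(z - 3)) + 2576/(675*(z - 4)) + 899/(180*(z - 4)**2) - 12265/(2106*(z - 7)).
Integrate each term; A/(z−a) gives A·log|z−a|; A/(z−a)² gives −A/(z−a).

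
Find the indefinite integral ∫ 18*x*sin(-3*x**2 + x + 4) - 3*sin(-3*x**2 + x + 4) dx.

Let u = 3*x**2 - x - 4, so du = (6*x - 1) dx.
Rewriting, the integral becomes -3·∫ sin(u) du = -3·-cos(u).
Substituting back, u = 3*x**2 - x - 4.

3*cos(-3*x**2 + x + 4) + C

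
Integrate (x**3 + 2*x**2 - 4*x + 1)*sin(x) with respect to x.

-x**3*cos(x) + 3*x**2*sin(x) - 2*x**2*cos(x) + 4*x*sin(x) + 10*x*cos(x) - 10*sin(x) + 3*cos(x) + C

Use integration by parts with u = x**3 + 2*x**2 - 4*x + 1, dv = sin(x) dx, so v = -cos(x).
Apply parts 3 times (tabular method): alternate signs, differentiate u down to 0, integrate dv up.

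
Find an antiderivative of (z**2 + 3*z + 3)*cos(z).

z**2*sin(z) + 3*z*sin(z) + 2*z*cos(z) + sin(z) + 3*cos(z) + C

Use integration by parts with u = z**2 + 3*z + 3, dv = cos(z) dz, so v = sin(z).
Apply parts 2 times (tabular method): alternate signs, differentiate u down to 0, integrate dv up.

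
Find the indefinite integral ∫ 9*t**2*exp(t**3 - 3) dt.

3*exp(t**3 - 3) + C

Let u = t**3 - 3, so du = (3*t**2) dt.
Rewriting, the integral becomes 3·∫ e^u du = 3·e^u.
Substituting back, u = t**3 - 3.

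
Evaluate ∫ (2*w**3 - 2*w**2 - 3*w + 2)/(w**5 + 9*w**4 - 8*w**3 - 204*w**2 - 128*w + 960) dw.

Factor the denominator: (w - 4)*(w - 2)*(w + 4)*(w + 5)*(w + 6).
Partial-fraction decomposition: -121/(40*(w + 6)) + 283/(63*(w + 5)) - 73/(48*(w + 4)) - 1/(168*(w - 2)) + 43/(720*(w - 4)).
Integrate each term: A/(w−a) contributes A·log|w−a|.

43*log(w - 4)/720 - log(w - 2)/168 - 73*log(w + 4)/48 + 283*log(w + 5)/63 - 121*log(w + 6)/40 + C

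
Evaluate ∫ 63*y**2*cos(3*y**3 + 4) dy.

Let u = 3*y**3 + 4, so du = (9*y**2) dy.
Rewriting, the integral becomes 7·∫ cos(u) du = 7·sin(u).
Substituting back, u = 3*y**3 + 4.

7*sin(3*y**3 + 4) + C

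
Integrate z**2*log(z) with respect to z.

z**3*log(z)/3 - z**3/9 + C

Use integration by parts with u = log(z), dv = z**2 dz.
Then du = 1/z dz and v = z**3/3.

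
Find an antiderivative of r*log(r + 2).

Use integration by parts with u = log(r + 2), dv = r dr.
Then du = 1/(r + 2) dr and v = r**2/2.

r**2*log(r + 2)/2 - r**2/4 + r - 2*log(r + 2) + C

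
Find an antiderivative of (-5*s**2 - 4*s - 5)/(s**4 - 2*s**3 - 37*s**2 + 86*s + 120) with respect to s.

-25*log(s - 5)/11 + 101*log(s - 4)/50 - log(s + 1)/25 + 161*log(s + 6)/550 + C

Factor the denominator: (s - 5)*(s - 4)*(s + 1)*(s + 6).
Partial-fraction decomposition: 161/(550*(s + 6)) - 1/(25*(s + 1)) + 101/(50*(s - 4)) - 25/(11*(s - 5)).
Integrate each term: A/(s−a) contributes A·log|s−a|.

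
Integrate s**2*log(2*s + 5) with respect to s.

Use integration by parts with u = log(2*s + 5), dv = s**2 ds.
Then du = 2/(2*s + 5) ds and v = s**3/3.

s**3*log(2*s + 5)/3 - s**3/9 + 5*s**2/12 - 25*s/12 + 125*log(2*s + 5)/24 + C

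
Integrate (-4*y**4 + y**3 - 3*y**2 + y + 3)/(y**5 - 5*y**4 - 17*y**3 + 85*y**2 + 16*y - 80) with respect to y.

-407*log(y - 5)/36 + 1001*log(y - 4)/120 - log(y - 1)/60 + log(y + 1)/30 - 379*log(y + 4)/360 + C

Factor the denominator: (y - 5)*(y - 4)*(y - 1)*(y + 1)*(y + 4).
Partial-fraction decomposition: -379/(360*(y + 4)) + 1/(30*(y + 1)) - 1/(60*(y - 1)) + 1001/(120*(y - 4)) - 407/(36*(y - 5)).
Integrate each term: A/(y−a) contributes A·log|y−a|.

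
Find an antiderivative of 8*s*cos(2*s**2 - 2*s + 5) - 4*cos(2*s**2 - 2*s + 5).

2*sin(2*s**2 - 2*s + 5) + C

Let u = 2*s**2 - 2*s + 5, so du = (4*s - 2) ds.
Rewriting, the integral becomes 2·∫ cos(u) du = 2·sin(u).
Substituting back, u = 2*s**2 - 2*s + 5.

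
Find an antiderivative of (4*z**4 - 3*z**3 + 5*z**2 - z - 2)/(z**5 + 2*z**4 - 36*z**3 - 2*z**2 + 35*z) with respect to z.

Factor the denominator: z*(z - 5)*(z - 1)*(z + 1)*(z + 7).
Partial-fraction decomposition: 10883/(4032*(z + 7)) - 11/(72*(z + 1)) - 3/(64*(z - 1)) + 2243/(1440*(z - 5)) - 2/(35*z).
Integrate each term: A/(z−a) contributes A·log|z−a|.

-2*log(z)/35 + 2243*log(z - 5)/1440 - 3*log(z - 1)/64 - 11*log(z + 1)/72 + 10883*log(z + 7)/4032 + C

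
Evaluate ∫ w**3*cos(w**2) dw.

Let u = w², du = 2w dw; rewrite as (1/2)∫ u^1·cos(1u) du.
Now integrate by parts 1 time.

w**2*sin(w**2)/2 + cos(w**2)/2 + C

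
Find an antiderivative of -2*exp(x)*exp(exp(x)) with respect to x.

-2*exp(exp(x)) + C

Let u = exp(x), so du = (exp(x)) dx.
Rewriting, the integral becomes -2·∫ e^u du = -2·e^u.
Substituting back, u = exp(x).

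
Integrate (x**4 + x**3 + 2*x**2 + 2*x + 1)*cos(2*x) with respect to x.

x**4*sin(2*x)/2 + x**3*sin(2*x)/2 + x**3*cos(2*x) - x**2*sin(2*x)/2 + 3*x**2*cos(2*x)/4 + x*sin(2*x)/4 - x*cos(2*x)/2 + 3*sin(2*x)/4 + cos(2*x)/8 + C

Use integration by parts with u = x**4 + x**3 + 2*x**2 + 2*x + 1, dv = cos(2*x) dx, so v = sin(2*x)/2.
Apply parts 4 times (tabular method): alternate signs, differentiate u down to 0, integrate dv up.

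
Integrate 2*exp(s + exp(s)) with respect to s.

2*exp(exp(s)) + C

Let u = exp(s), so du = (exp(s)) ds.
Rewriting, the integral becomes 2·∫ e^u du = 2·e^u.
Substituting back, u = exp(s).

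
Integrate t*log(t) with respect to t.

t**2*log(t)/2 - t**2/4 + C

Use integration by parts with u = log(t), dv = t dt.
Then du = 1/t dt and v = t**2/2.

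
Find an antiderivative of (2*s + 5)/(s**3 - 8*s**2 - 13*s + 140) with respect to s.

Factor the denominator: (s - 7)*(s - 5)*(s + 4).
Partial-fraction decomposition: -1/(33*(s + 4)) - 5/(6*(s - 5)) + 19/(22*(s - 7)).
Integrate each term: A/(s−a) contributes A·log|s−a|.

19*log(s - 7)/22 - 5*log(s - 5)/6 - log(s + 4)/33 + C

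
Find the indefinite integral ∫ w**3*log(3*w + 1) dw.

Use integration by parts with u = log(3*w + 1), dv = w**3 dw.
Then du = 3/(3*w + 1) dw and v = w**4/4.

w**4*log(3*w + 1)/4 - w**4/16 + w**3/36 - w**2/72 + w/108 - log(3*w + 1)/324 + C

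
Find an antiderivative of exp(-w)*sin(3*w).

Let I denote the integral. Integrate by parts with u = sin(3*w), dv = exp(-w) dw, so v = -exp(-w): I = -exp(-w)*sin(3*w) + 3·∫ exp(-w)*cos(3*w) dw.
Apply parts again with u = cos(3*w), dv = exp(-w) dw: ∫ exp(-w)*cos(3*w) dw = -exp(-w)*cos(3*w) − 3·I. Substituting back brings back I: I = -exp(-w)*sin(3*w) - 3*exp(-w)*cos(3*w) − 9·I.
Solving for I: (1 + 9)·I equals the remaining terms, so I = (1/10)·(-exp(-w)*sin(3*w) - 3*exp(-w)*cos(3*w)).

-exp(-w)*sin(3*w)/10 - 3*exp(-w)*cos(3*w)/10 + C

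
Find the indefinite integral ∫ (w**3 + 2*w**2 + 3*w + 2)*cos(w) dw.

w**3*sin(w) + 2*w**2*sin(w) + 3*w**2*cos(w) - 3*w*sin(w) + 4*w*cos(w) - 2*sin(w) - 3*cos(w) + C

Use integration by parts with u = w**3 + 2*w**2 + 3*w + 2, dv = cos(w) dw, so v = sin(w).
Apply parts 3 times (tabular method): alternate signs, differentiate u down to 0, integrate dv up.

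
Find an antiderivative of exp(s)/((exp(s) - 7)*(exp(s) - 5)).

log(exp(s) - 7)/2 - log(exp(s) - 5)/2 + C

Let u = e^s, du = e^s ds.
The integral becomes ∫ du/((u-7)(u-5)); decompose into partial fractions.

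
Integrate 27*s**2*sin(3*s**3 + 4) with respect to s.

-3*cos(3*s**3 + 4) + C

Let u = 3*s**3 + 4, so du = (9*s**2) ds.
Rewriting, the integral becomes 3·∫ sin(u) du = 3·-cos(u).
Substituting back, u = 3*s**3 + 4.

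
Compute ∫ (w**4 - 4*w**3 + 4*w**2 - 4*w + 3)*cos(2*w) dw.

Use integration by parts with u = w**4 - 4*w**3 + 4*w**2 - 4*w + 3, dv = cos(2*w) dw, so v = sin(2*w)/2.
Apply parts 4 times (tabular method): alternate signs, differentiate u down to 0, integrate dv up.

w**4*sin(2*w)/2 - 2*w**3*sin(2*w) + w**3*cos(2*w) + w**2*sin(2*w)/2 - 3*w**2*cos(2*w) + w*sin(2*w) + w*cos(2*w)/2 + 5*sin(2*w)/4 + cos(2*w)/2 + C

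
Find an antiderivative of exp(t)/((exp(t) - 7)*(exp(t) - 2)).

log(exp(t) - 7)/5 - log(exp(t) - 2)/5 + C

Let u = e^t, du = e^t dt.
The integral becomes ∫ du/((u-2)(u-7)); decompose into partial fractions.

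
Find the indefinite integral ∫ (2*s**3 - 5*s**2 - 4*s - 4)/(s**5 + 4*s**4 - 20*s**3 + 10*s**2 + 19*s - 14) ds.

Factor the denominator: (s - 2)*(s - 1)**2*(s + 1)*(s + 7).
Partial-fraction decomposition: -907/(3456*(s + 7)) + 7/(72*(s + 1)) + 97/(128*(s - 1)) + 11/(16*(s - 1)**2) - 16/(27*(s - 2)).
Integrate each term; A/(s−a) gives A·log|s−a|; A/(s−a)² gives −A/(s−a).

-16*log(s - 2)/27 + 97*log(s - 1)/128 + 7*log(s + 1)/72 - 907*log(s + 7)/3456 - 11/(16*s - 16) + C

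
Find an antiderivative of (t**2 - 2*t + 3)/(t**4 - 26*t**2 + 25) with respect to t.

3*log(t - 5)/40 - log(t - 1)/24 + log(t + 1)/8 - 19*log(t + 5)/120 + C

Factor the denominator: (t - 5)*(t - 1)*(t + 1)*(t + 5).
Partial-fraction decomposition: -19/(120*(t + 5)) + 1/(8*(t + 1)) - 1/(24*(t - 1)) + 3/(40*(t - 5)).
Integrate each term: A/(t−a) contributes A·log|t−a|.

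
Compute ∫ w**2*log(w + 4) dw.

w**3*log(w + 4)/3 - w**3/9 + 2*w**2/3 - 16*w/3 + 64*log(w + 4)/3 + C

Use integration by parts with u = log(w + 4), dv = w**2 dw.
Then du = 1/(w + 4) dw and v = w**3/3.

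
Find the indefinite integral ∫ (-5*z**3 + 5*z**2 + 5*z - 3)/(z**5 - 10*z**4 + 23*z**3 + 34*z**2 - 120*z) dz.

log(z)/40 - 239*log(z - 5)/35 + 223*log(z - 4)/24 - 13*log(z - 3)/5 + 47*log(z + 2)/420 + C

Factor the denominator: z*(z - 5)*(z - 4)*(z - 3)*(z + 2).
Partial-fraction decomposition: 47/(420*(z + 2)) - 13/(5*(z - 3)) + 223/(24*(z - 4)) - 239/(35*(z - 5)) + 1/(40*z).
Integrate each term: A/(z−a) contributes A·log|z−a|.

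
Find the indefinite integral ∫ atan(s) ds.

s*atan(s) - log(s**2 + 1)/2 + C

Use integration by parts with u = arctan(s), dv = ds.
Then du = 1/(s**2 + 1) ds.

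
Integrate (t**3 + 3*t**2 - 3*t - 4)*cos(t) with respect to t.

Use integration by parts with u = t**3 + 3*t**2 - 3*t - 4, dv = cos(t) dt, so v = sin(t).
Apply parts 3 times (tabular method): alternate signs, differentiate u down to 0, integrate dv up.

t**3*sin(t) + 3*t**2*sin(t) + 3*t**2*cos(t) - 9*t*sin(t) + 6*t*cos(t) - 10*sin(t) - 9*cos(t) + C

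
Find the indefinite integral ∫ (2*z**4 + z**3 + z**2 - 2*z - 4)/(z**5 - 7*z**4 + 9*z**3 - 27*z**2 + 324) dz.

Factor the denominator: (z - 6)*(z - 3)*(z + 2)*(z**2 + 9).
Partial-fraction decomposition: (14*z + 869)/(585*(z**2 + 9)) + 7/(130*(z + 2)) - 94/(135*(z - 3)) + 707/(270*(z - 6)).
Integrate each term; A/(z−a) gives A·log|z−a|; the (Bz+D)/(z²+p²) term gives a log and an atan.

707*log(z - 6)/270 - 94*log(z - 3)/135 + 7*log(z + 2)/130 + 7*log(z**2 + 9)/585 + 869*atan(z/3)/1755 + C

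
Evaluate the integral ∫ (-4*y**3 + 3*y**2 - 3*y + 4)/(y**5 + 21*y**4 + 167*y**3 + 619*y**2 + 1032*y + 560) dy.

7*log(y + 1)/108 + 539*log(y + 4)/9 - 297*log(y + 5)/4 + 386*log(y + 7)/27 + 320/(9*y + 36) + C

Factor the denominator: (y + 1)*(y + 4)**2*(y + 5)*(y + 7).
Partial-fraction decomposition: 386/(27*(y + 7)) - 297/(4*(y + 5)) + 539/(9*(y + 4)) - 320/(9*(y + 4)**2) + 7/(108*(y + 1)).
Integrate each term; A/(y−a) gives A·log|y−a|; A/(y−a)² gives −A/(y−a).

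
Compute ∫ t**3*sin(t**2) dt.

Let u = t², du = 2t dt; rewrite as (1/2)∫ u^1·sin(1u) du.
Now integrate by parts 1 time.

-t**2*cos(t**2)/2 + sin(t**2)/2 + C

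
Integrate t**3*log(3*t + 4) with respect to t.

t**4*log(3*t + 4)/4 - t**4/16 + t**3/9 - 2*t**2/9 + 16*t/27 - 64*log(3*t + 4)/81 + C

Use integration by parts with u = log(3*t + 4), dv = t**3 dt.
Then du = 3/(3*t + 4) dt and v = t**4/4.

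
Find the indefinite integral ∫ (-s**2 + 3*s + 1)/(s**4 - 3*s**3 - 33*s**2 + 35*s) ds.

Factor the denominator: s*(s - 7)*(s - 1)*(s + 5).
Partial-fraction decomposition: 13/(120*(s + 5)) - 1/(12*(s - 1)) - 3/(56*(s - 7)) + 1/(35*s).
Integrate each term: A/(s−a) contributes A·log|s−a|.

log(s)/35 - 3*log(s - 7)/56 - log(s - 1)/12 + 13*log(s + 5)/120 + C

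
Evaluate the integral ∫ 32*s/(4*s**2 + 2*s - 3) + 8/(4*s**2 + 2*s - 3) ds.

4*log(4*s**2 + 2*s - 3) + C

Let u = 4*s**2 + 2*s - 3, so du = (8*s + 2) ds.
Rewriting, the integral becomes 4·∫ 1/u du = 4·log(u).
Substituting back, u = 4*s**2 + 2*s - 3.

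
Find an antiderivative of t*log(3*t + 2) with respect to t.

Use integration by parts with u = log(3*t + 2), dv = t dt.
Then du = 3/(3*t + 2) dt and v = t**2/2.

t**2*log(3*t + 2)/2 - t**2/4 + t/3 - 2*log(3*t + 2)/9 + C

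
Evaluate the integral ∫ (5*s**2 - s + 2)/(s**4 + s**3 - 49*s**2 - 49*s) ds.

Factor the denominator: s*(s - 7)*(s + 1)*(s + 7).
Partial-fraction decomposition: -127/(294*(s + 7)) + 1/(6*(s + 1)) + 15/(49*(s - 7)) - 2/(49*s).
Integrate each term: A/(s−a) contributes A·log|s−a|.

-2*log(s)/49 + 15*log(s - 7)/49 + log(s + 1)/6 - 127*log(s + 7)/294 + C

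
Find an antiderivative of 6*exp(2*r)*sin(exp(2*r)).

-3*cos(exp(2*r)) + C

Let u = exp(2*r), so du = (2*exp(2*r)) dr.
Rewriting, the integral becomes 3·∫ sin(u) du = 3·-cos(u).
Substituting back, u = exp(2*r).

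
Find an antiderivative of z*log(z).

z**2*log(z)/2 - z**2/4 + C

Use integration by parts with u = log(z), dv = z dz.
Then du = 1/z dz and v = z**2/2.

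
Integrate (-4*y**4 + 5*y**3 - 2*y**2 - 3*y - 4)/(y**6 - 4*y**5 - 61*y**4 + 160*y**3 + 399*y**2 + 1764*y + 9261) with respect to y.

Factor the denominator: (y - 7)**2*(y + 3)*(y + 7)*(y**2 + 9).
Partial-fraction decomposition: -(50*y + 2757)/(15138*(y**2 + 9)) + 1425/(5684*(y + 7)) - 59/(900*(y + 3)) - 374683/(2060450*(y - 7)) - 2003/(2030*(y - 7)**2).
Integrate each term; A/(y−a) gives A·log|y−a|; the (By+D)/(y²+p²) term gives a log and an atan.

-374683*log(y - 7)/2060450 - 59*log(y + 3)/900 + 1425*log(y + 7)/5684 - 25*log(y**2 + 9)/15138 - 919*atan(y/3)/15138 + 2003/(2030*y - 14210) + C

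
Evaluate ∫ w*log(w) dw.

Use integration by parts with u = log(w), dv = w dw.
Then du = 1/w dw and v = w**2/2.

w**2*log(w)/2 - w**2/4 + C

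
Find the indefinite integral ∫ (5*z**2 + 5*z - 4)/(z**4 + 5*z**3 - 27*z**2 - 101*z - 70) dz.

Factor the denominator: (z - 5)*(z + 1)*(z + 2)*(z + 7).
Partial-fraction decomposition: -103/(180*(z + 7)) + 6/(35*(z + 2)) + 1/(9*(z + 1)) + 73/(252*(z - 5)).
Integrate each term: A/(z−a) contributes A·log|z−a|.

73*log(z - 5)/252 + log(z + 1)/9 + 6*log(z + 2)/35 - 103*log(z + 7)/180 + C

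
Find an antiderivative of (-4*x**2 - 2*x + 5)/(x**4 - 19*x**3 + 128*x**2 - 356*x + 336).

Factor the denominator: (x - 7)*(x - 6)*(x - 4)*(x - 2).
Partial-fraction decomposition: 3/(8*(x - 2)) - 67/(12*(x - 4)) + 151/(8*(x - 6)) - 41/(3*(x - 7)).
Integrate each term: A/(x−a) contributes A·log|x−a|.

-41*log(x - 7)/3 + 151*log(x - 6)/8 - 67*log(x - 4)/12 + 3*log(x - 2)/8 + C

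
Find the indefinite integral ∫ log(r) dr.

Use integration by parts with u = log(r), dv = dr.
Then du = 1/r dr and v = r.

r*log(r) - r + C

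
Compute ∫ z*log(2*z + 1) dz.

z**2*log(2*z + 1)/2 - z**2/4 + z/4 - log(2*z + 1)/8 + C

Use integration by parts with u = log(2*z + 1), dv = z dz.
Then du = 2/(2*z + 1) dz and v = z**2/2.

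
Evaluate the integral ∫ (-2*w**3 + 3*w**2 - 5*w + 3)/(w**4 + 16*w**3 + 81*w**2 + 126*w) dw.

log(w)/42 - 11*log(w + 3)/4 + 191*log(w + 6)/6 - 871*log(w + 7)/28 + C

Factor the denominator: w*(w + 3)*(w + 6)*(w + 7).
Partial-fraction decomposition: -871/(28*(w + 7)) + 191/(6*(w + 6)) - 11/(4*(w + 3)) + 1/(42*w).
Integrate each term: A/(w−a) contributes A·log|w−a|.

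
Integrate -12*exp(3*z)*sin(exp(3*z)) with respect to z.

Let u = exp(3*z), so du = (3*exp(3*z)) dz.
Rewriting, the integral becomes -4·∫ sin(u) du = -4·-cos(u).
Substituting back, u = exp(3*z).

4*cos(exp(3*z)) + C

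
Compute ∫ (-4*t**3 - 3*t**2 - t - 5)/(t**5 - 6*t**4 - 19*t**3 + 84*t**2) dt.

Factor the denominator: t**2*(t - 7)*(t - 3)*(t + 4).
Partial-fraction decomposition: 207/(1232*(t + 4)) + 143/(252*(t - 3)) - 1531/(2156*(t - 7)) - 179/(7056*t) - 5/(84*t**2).
Integrate each term; A/(t−a) gives A·log|t−a|; A/(t−a)² gives −A/(t−a).

-179*log(t)/7056 - 1531*log(t - 7)/2156 + 143*log(t - 3)/252 + 207*log(t + 4)/1232 + 5/(84*t) + C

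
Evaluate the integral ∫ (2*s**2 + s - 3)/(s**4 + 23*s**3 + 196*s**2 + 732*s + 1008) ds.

Factor the denominator: (s + 4)*(s + 6)**2*(s + 7).
Partial-fraction decomposition: -88/(3*(s + 7)) + 109/(4*(s + 6)) - 63/(2*(s + 6)**2) + 25/(12*(s + 4)).
Integrate each term; A/(s−a) gives A·log|s−a|; A/(s−a)² gives −A/(s−a).

25*log(s + 4)/12 + 109*log(s + 6)/4 - 88*log(s + 7)/3 + 63/(2*s + 12) + C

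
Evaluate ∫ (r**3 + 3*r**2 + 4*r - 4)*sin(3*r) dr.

Use integration by parts with u = r**3 + 3*r**2 + 4*r - 4, dv = sin(3*r) dr, so v = -cos(3*r)/3.
Apply parts 3 times (tabular method): alternate signs, differentiate u down to 0, integrate dv up.

-r**3*cos(3*r)/3 + r**2*sin(3*r)/3 - r**2*cos(3*r) + 2*r*sin(3*r)/3 - 10*r*cos(3*r)/9 + 10*sin(3*r)/27 + 14*cos(3*r)/9 + C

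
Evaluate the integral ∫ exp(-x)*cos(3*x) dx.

Let I denote the integral. Integrate by parts with u = cos(3*x), dv = exp(-x) dx, so v = -exp(-x): I = -exp(-x)*cos(3*x) − 3·∫ exp(-x)*sin(3*x) dx.
Apply parts again with u = sin(3*x), dv = exp(-x) dx: ∫ exp(-x)*sin(3*x) dx = -exp(-x)*sin(3*x) + 3·I. Substituting back brings back I: I = 3*exp(-x)*sin(3*x) - exp(-x)*cos(3*x) − 9·I.
Solving for I: (1 + 9)·I equals the remaining terms, so I = (1/10)·(3*exp(-x)*sin(3*x) - exp(-x)*cos(3*x)).

3*exp(-x)*sin(3*x)/10 - exp(-x)*cos(3*x)/10 + C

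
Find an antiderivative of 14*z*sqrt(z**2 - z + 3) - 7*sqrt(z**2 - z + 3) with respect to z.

14*(z**2 - z + 3)**(3/2)/3 + C

Let u = z**2 - z + 3, so du = (2*z - 1) dz.
Rewriting, the integral becomes 7·∫ √u du = 7·(2/3)u^(3/2).
Substituting back, u = z**2 - z + 3.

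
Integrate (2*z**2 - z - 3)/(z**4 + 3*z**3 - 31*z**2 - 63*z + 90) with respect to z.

21*log(z - 5)/176 + log(z - 1)/56 + 3*log(z + 3)/16 - 25*log(z + 6)/77 + C

Factor the denominator: (z - 5)*(z - 1)*(z + 3)*(z + 6).
Partial-fraction decomposition: -25/(77*(z + 6)) + 3/(16*(z + 3)) + 1/(56*(z - 1)) + 21/(176*(z - 5)).
Integrate each term: A/(z−a) contributes A·log|z−a|.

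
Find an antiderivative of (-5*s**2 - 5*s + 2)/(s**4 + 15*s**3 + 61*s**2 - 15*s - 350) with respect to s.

Factor the denominator: (s - 2)*(s + 5)**2*(s + 7).
Partial-fraction decomposition: 52/(9*(s + 7)) - 40/(7*(s + 5)) + 7/(s + 5)**2 - 4/(63*(s - 2)).
Integrate each term; A/(s−a) gives A·log|s−a|; A/(s−a)² gives −A/(s−a).

-4*log(s - 2)/63 - 40*log(s + 5)/7 + 52*log(s + 7)/9 - 7/(s + 5) + C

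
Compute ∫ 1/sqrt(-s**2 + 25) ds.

Substitute s = 5·sin(θ), so ds = 5·cos(θ) dθ and the radical becomes sqrt(-s**2 + 25) = 5·cos(θ) by the Pythagorean identity.
Integrate the resulting trig expression in θ, then back-substitute θ = asin(s/5), sin(θ) = s/5, cos(θ) = sqrt(-s**2 + 25)/5 (absorbing any constant into C).

asin(s/5) + C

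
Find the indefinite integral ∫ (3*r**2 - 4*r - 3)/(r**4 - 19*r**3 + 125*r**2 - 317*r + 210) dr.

29*log(r - 7)/3 - 81*log(r - 6)/5 + 13*log(r - 5)/2 + log(r - 1)/30 + C

Factor the denominator: (r - 7)*(r - 6)*(r - 5)*(r - 1).
Partial-fraction decomposition: 1/(30*(r - 1)) + 13/(2*(r - 5)) - 81/(5*(r - 6)) + 29/(3*(r - 7)).
Integrate each term: A/(r−a) contributes A·log|r−a|.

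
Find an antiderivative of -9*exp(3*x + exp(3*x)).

-3*exp(exp(3*x)) + C

Let u = exp(3*x), so du = (3*exp(3*x)) dx.
Rewriting, the integral becomes -3·∫ e^u du = -3·e^u.
Substituting back, u = exp(3*x).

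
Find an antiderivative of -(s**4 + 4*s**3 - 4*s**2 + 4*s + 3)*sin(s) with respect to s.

s**4*cos(s) - 4*s**3*sin(s) + 4*s**3*cos(s) - 12*s**2*sin(s) - 16*s**2*cos(s) + 32*s*sin(s) - 20*s*cos(s) + 20*sin(s) + 35*cos(s) + C

Use integration by parts with u = s**4 + 4*s**3 - 4*s**2 + 4*s + 3, dv = -sin(s) ds, so v = cos(s).
Apply parts 4 times (tabular method): alternate signs, differentiate u down to 0, integrate dv up.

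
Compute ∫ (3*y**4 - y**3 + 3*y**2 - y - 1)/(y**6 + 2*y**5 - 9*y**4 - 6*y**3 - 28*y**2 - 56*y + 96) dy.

239*log(y - 3)/910 - log(y - 1)/50 + 23*log(y + 2)/80 - 883*log(y + 4)/1400 + 523*log(y**2 + 4)/10400 + 739*atan(y/2)/5200 + C

Factor the denominator: (y - 3)*(y - 1)*(y + 2)*(y + 4)*(y**2 + 4).
Partial-fraction decomposition: (523*y + 1478)/(5200*(y**2 + 4)) - 883/(1400*(y + 4)) + 23/(80*(y + 2)) - 1/(50*(y - 1)) + 239/(910*(y - 3)).
Integrate each term; A/(y−a) gives A·log|y−a|; the (By+D)/(y²+p²) term gives a log and an atan.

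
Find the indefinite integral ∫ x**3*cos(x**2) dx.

Let u = x², du = 2x dx; rewrite as (1/2)∫ u^1·cos(1u) du.
Now integrate by parts 1 time.

x**2*sin(x**2)/2 + cos(x**2)/2 + C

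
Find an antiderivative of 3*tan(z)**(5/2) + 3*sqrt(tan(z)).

2*tan(z)**(3/2) + C

Let u = tan(z), so du = (tan(z)**2 + 1) dz.
Rewriting, the integral becomes 3·∫ √u du = 3·(2/3)u^(3/2).
Substituting back, u = tan(z).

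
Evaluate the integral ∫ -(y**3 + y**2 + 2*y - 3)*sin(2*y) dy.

y**3*cos(2*y)/2 - 3*y**2*sin(2*y)/4 + y**2*cos(2*y)/2 - y*sin(2*y)/2 + y*cos(2*y)/4 - sin(2*y)/8 - 7*cos(2*y)/4 + C

Use integration by parts with u = y**3 + y**2 + 2*y - 3, dv = -sin(2*y) dy, so v = cos(2*y)/2.
Apply parts 3 times (tabular method): alternate signs, differentiate u down to 0, integrate dv up.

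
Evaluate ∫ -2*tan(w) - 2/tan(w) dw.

Let u = tan(w), so du = (tan(w)**2 + 1) dw.
Rewriting, the integral becomes -2·∫ 1/u du = -2·log(u).
Substituting back, u = tan(w).

-2*log(tan(w)) + C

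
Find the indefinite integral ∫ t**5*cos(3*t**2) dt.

Let u = t², du = 2t dt; rewrite as (1/2)∫ u^2·cos(3u) du.
Now integrate by parts 2 times.

t**4*sin(3*t**2)/6 + t**2*cos(3*t**2)/9 - sin(3*t**2)/27 + C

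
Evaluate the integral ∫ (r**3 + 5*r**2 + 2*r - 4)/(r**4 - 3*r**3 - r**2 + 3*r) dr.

-4*log(r)/3 + 37*log(r - 3)/12 - log(r - 1) + log(r + 1)/4 + C

Factor the denominator: r*(r - 3)*(r - 1)*(r + 1).
Partial-fraction decomposition: 1/(4*(r + 1)) - 1/(r - 1) + 37/(12*(r - 3)) - 4/(3*r).
Integrate each term: A/(r−a) contributes A·log|r−a|.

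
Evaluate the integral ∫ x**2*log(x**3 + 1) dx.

x**3*log(x**3 + 1)/3 - x**3/3 + log(x**3 + 1)/3 + C

Let u = x**3 + 1, so du = (3*x**2) dx.
The integral becomes (1/3)·∫ log(u) du; integrate by parts with u′=log(u), dv′=du.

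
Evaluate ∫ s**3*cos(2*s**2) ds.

Let u = s², du = 2s ds; rewrite as (1/2)∫ u^1·cos(2u) du.
Now integrate by parts 1 time.

s**2*sin(2*s**2)/4 + cos(2*s**2)/8 + C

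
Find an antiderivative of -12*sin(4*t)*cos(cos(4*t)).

3*sin(cos(4*t)) + C

Let u = cos(4*t), so du = (-4*sin(4*t)) dt.
Rewriting, the integral becomes 3·∫ cos(u) du = 3·sin(u).
Substituting back, u = cos(4*t).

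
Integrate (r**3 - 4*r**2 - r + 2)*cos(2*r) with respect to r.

Use integration by parts with u = r**3 - 4*r**2 - r + 2, dv = cos(2*r) dr, so v = sin(2*r)/2.
Apply parts 3 times (tabular method): alternate signs, differentiate u down to 0, integrate dv up.

r**3*sin(2*r)/2 - 2*r**2*sin(2*r) + 3*r**2*cos(2*r)/4 - 5*r*sin(2*r)/4 - 2*r*cos(2*r) + 2*sin(2*r) - 5*cos(2*r)/8 + C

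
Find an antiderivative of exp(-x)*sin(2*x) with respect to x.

Let I denote the integral. Integrate by parts with u = sin(2*x), dv = exp(-x) dx, so v = -exp(-x): I = -exp(-x)*sin(2*x) + 2·∫ exp(-x)*cos(2*x) dx.
Apply parts again with u = cos(2*x), dv = exp(-x) dx: ∫ exp(-x)*cos(2*x) dx = -exp(-x)*cos(2*x) − 2·I. Substituting back brings back I: I = -exp(-x)*sin(2*x) - 2*exp(-x)*cos(2*x) − 4·I.
Solving for I: (1 + 4)·I equals the remaining terms, so I = (1/5)·(-exp(-x)*sin(2*x) - 2*exp(-x)*cos(2*x)).

-exp(-x)*sin(2*x)/5 - 2*exp(-x)*cos(2*x)/5 + C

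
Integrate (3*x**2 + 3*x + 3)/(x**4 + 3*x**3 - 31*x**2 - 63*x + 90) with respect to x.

93*log(x - 5)/352 - 9*log(x - 1)/112 + 7*log(x + 3)/32 - 31*log(x + 6)/77 + C

Factor the denominator: (x - 5)*(x - 1)*(x + 3)*(x + 6).
Partial-fraction decomposition: -31/(77*(x + 6)) + 7/(32*(x + 3)) - 9/(112*(x - 1)) + 93/(352*(x - 5)).
Integrate each term: A/(x−a) contributes A·log|x−a|.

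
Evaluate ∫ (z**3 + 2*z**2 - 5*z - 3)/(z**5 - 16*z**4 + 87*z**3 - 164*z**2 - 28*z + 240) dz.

Factor the denominator: (z - 6)*(z - 5)*(z - 4)*(z - 2)*(z + 1).
Partial-fraction decomposition: 1/(210*(z + 1)) - 1/(24*(z - 2)) + 73/(20*(z - 4)) - 49/(6*(z - 5)) + 255/(56*(z - 6)).
Integrate each term: A/(z−a) contributes A·log|z−a|.

255*log(z - 6)/56 - 49*log(z - 5)/6 + 73*log(z - 4)/20 - log(z - 2)/24 + log(z + 1)/210 + C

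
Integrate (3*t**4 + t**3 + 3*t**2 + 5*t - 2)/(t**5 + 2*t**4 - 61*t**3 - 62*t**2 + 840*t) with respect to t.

Factor the denominator: t*(t - 6)*(t - 4)*(t + 5)*(t + 7).
Partial-fraction decomposition: 3485/(1001*(t + 7)) - 899/(495*(t + 5)) - 449/(396*(t - 4)) + 1060/(429*(t - 6)) - 1/(420*t).
Integrate each term: A/(t−a) contributes A·log|t−a|.

-log(t)/420 + 1060*log(t - 6)/429 - 449*log(t - 4)/396 - 899*log(t + 5)/495 + 3485*log(t + 7)/1001 + C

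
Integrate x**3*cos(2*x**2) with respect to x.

x**2*sin(2*x**2)/4 + cos(2*x**2)/8 + C

Let u = x², du = 2x dx; rewrite as (1/2)∫ u^1·cos(2u) du.
Now integrate by parts 1 time.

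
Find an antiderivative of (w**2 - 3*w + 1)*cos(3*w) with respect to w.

w**2*sin(3*w)/3 - w*sin(3*w) + 2*w*cos(3*w)/9 + 7*sin(3*w)/27 - cos(3*w)/3 + C

Use integration by parts with u = w**2 - 3*w + 1, dv = cos(3*w) dw, so v = sin(3*w)/3.
Apply parts 2 times (tabular method): alternate signs, differentiate u down to 0, integrate dv up.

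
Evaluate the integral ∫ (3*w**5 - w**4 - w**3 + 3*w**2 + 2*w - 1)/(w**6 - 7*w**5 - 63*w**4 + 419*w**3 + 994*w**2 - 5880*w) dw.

log(w)/5880 + 4470965*log(w - 7)/3577392 + 2807*log(w - 4)/3240 - 9811*log(w + 5)/6480 + 24313*log(w + 6)/10140 - 47837/(3276*w - 22932) + C

Factor the denominator: w*(w - 7)**2*(w - 4)*(w + 5)*(w + 6).
Partial-fraction decomposition: 24313/(10140*(w + 6)) - 9811/(6480*(w + 5)) + 2807/(3240*(w - 4)) + 4470965/(3577392*(w - 7)) + 47837/(3276*(w - 7)**2) + 1/(5880*w).
Integrate each term; A/(w−a) gives A·log|w−a|; A/(w−a)² gives −A/(w−a).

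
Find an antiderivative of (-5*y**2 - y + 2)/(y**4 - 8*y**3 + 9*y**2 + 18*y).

log(y)/9 - 92*log(y - 6)/63 + 23*log(y - 3)/18 + log(y + 1)/14 + C

Factor the denominator: y*(y - 6)*(y - 3)*(y + 1).
Partial-fraction decomposition: 1/(14*(y + 1)) + 23/(18*(y - 3)) - 92/(63*(y - 6)) + 1/(9*y).
Integrate each term: A/(y−a) contributes A·log|y−a|.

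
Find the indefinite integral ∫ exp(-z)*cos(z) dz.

exp(-z)*sin(z)/2 - exp(-z)*cos(z)/2 + C

Let I denote the integral. Integrate by parts with u = cos(z), dv = exp(-z) dz, so v = -exp(-z): I = -exp(-z)*cos(z) − ∫ exp(-z)*sin(z) dz.
Apply parts again with u = sin(z), dv = exp(-z) dz: ∫ exp(-z)*sin(z) dz = -exp(-z)*sin(z) + I. Substituting back brings back I: I = exp(-z)*sin(z) - exp(-z)*cos(z) − I.
Solving for I: (1 + 1)·I equals the remaining terms, so I = (1/2)·(exp(-z)*sin(z) - exp(-z)*cos(z)).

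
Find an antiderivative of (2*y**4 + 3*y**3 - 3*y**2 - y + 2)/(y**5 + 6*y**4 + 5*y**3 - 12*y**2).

log(y)/72 + 3*log(y - 1)/20 - 59*log(y + 3)/36 + 139*log(y + 4)/40 + 1/(6*y) + C

Factor the denominator: y**2*(y - 1)*(y + 3)*(y + 4).
Partial-fraction decomposition: 139/(40*(y + 4)) - 59/(36*(y + 3)) + 3/(20*(y - 1)) + 1/(72*y) - 1/(6*y**2).
Integrate each term; A/(y−a) gives A·log|y−a|; A/(y−a)² gives −A/(y−a).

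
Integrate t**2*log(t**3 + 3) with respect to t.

Let u = t**3 + 3, so du = (3*t**2) dt.
The integral becomes (1/3)·∫ log(u) du; integrate by parts with u′=log(u), dv′=du.

t**3*log(t**3 + 3)/3 - t**3/3 + log(t**3 + 3) + C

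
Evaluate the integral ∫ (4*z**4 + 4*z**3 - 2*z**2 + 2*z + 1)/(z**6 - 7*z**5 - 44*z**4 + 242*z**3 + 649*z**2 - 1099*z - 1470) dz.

Factor the denominator: (z - 7)**2*(z - 2)*(z + 1)*(z + 3)*(z + 5).
Partial-fraction decomposition: -647/(2688*(z + 5)) + 193/(2000*(z + 3)) + 1/(512*(z + 1)) + 31/(875*(z - 2)) + 20509/(192000*(z - 7)) + 3631/(1600*(z - 7)**2).
Integrate each term; A/(z−a) gives A·log|z−a|; A/(z−a)² gives −A/(z−a).

20509*log(z - 7)/192000 + 31*log(z - 2)/875 + log(z + 1)/512 + 193*log(z + 3)/2000 - 647*log(z + 5)/2688 - 3631/(1600*z - 11200) + C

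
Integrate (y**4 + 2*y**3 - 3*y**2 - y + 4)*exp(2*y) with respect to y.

(y**4 - 3*y**2 + 2*y + 3)*exp(2*y)/2 + C

Use integration by parts with u = y**4 + 2*y**3 - 3*y**2 - y + 4, dv = exp(2*y) dy, so v = exp(2*y)/2.
Apply parts 4 times (tabular method): alternate signs, differentiate u down to 0, integrate dv up.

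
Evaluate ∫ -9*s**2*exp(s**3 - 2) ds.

-3*exp(s**3 - 2) + C

Let u = s**3 - 2, so du = (3*s**2) ds.
Rewriting, the integral becomes -3·∫ e^u du = -3·e^u.
Substituting back, u = s**3 - 2.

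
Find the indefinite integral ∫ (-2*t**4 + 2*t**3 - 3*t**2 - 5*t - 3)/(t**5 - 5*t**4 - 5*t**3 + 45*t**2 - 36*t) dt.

log(t)/12 - 65*log(t - 4)/12 + 17*log(t - 3)/4 - 11*log(t**2 + 2*t - 3)/24 + C

Factor the denominator: t*(t - 4)*(t - 3)*(t - 1)*(t + 3).
Partial-fraction decomposition: -11/(24*(t + 3)) - 11/(24*(t - 1)) + 17/(4*(t - 3)) - 65/(12*(t - 4)) + 1/(12*t).
Integrate each term: A/(t−a) contributes A·log|t−a|.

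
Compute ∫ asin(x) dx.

Use integration by parts with u = arcsin(x), dv = dx.
Then du = 1/sqrt(-x**2 + 1) dx.

x*asin(x) + sqrt(-x**2 + 1) + C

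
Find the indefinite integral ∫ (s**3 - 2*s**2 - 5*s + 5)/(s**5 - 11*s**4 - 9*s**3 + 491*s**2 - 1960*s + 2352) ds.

Factor the denominator: (s - 7)*(s - 4)**2*(s - 3)*(s + 7).
Partial-fraction decomposition: -401/(16940*(s + 7)) + 1/(40*(s - 3)) - 466/(1089*(s - 4)) - 17/(33*(s - 4)**2) + 215/(504*(s - 7)).
Integrate each term; A/(s−a) gives A·log|s−a|; A/(s−a)² gives −A/(s−a).

215*log(s - 7)/504 - 466*log(s - 4)/1089 + log(s - 3)/40 - 401*log(s + 7)/16940 + 17/(33*s - 132) + C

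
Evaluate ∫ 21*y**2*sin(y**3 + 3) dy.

Let u = y**3 + 3, so du = (3*y**2) dy.
Rewriting, the integral becomes 7·∫ sin(u) du = 7·-cos(u).
Substituting back, u = y**3 + 3.

-7*cos(y**3 + 3) + C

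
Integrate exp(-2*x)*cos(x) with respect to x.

exp(-2*x)*sin(x)/5 - 2*exp(-2*x)*cos(x)/5 + C

Let I denote the integral. Integrate by parts with u = cos(x), dv = exp(-2*x) dx, so v = -exp(-2*x)/2: I = -exp(-2*x)*cos(x)/2 − (1/2)·∫ exp(-2*x)*sin(x) dx.
Apply parts again with u = sin(x), dv = exp(-2*x) dx: ∫ exp(-2*x)*sin(x) dx = -exp(-2*x)*sin(x)/2 + (1/2)·I. Substituting back brings back I: I = exp(-2*x)*sin(x)/4 - exp(-2*x)*cos(x)/2 − (1/4)·I.
Solving for I: (1 + 1/4)·I equals the remaining terms, so I = (4/5)·(exp(-2*x)*sin(x)/4 - exp(-2*x)*cos(x)/2).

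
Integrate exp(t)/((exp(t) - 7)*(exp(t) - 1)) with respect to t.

log(exp(t) - 7)/6 - log(exp(t) - 1)/6 + C

Let u = e^t, du = e^t dt.
The integral becomes ∫ du/((u-1)(u-7)); decompose into partial fractions.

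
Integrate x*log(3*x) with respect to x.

Use integration by parts with u = log(3*x), dv = x dx.
Then du = 1/x dx and v = x**2/2.

x**2*(log(x) + log(3))/2 - x**2/4 + C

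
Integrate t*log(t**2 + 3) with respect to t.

Let u = t**2 + 3, so du = (2*t) dt.
The integral becomes (1/2)·∫ log(u) du; integrate by parts with u′=log(u), dv′=du.

t**2*log(t**2 + 3)/2 - t**2/2 + 3*log(t**2 + 3)/2 + C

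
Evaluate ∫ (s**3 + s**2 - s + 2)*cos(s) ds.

s**3*sin(s) + s**2*sin(s) + 3*s**2*cos(s) - 7*s*sin(s) + 2*s*cos(s) - 7*cos(s) + C

Use integration by parts with u = s**3 + s**2 - s + 2, dv = cos(s) ds, so v = sin(s).
Apply parts 3 times (tabular method): alternate signs, differentiate u down to 0, integrate dv up.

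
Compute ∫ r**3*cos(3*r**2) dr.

Let u = r², du = 2r dr; rewrite as (1/2)∫ u^1·cos(3u) du.
Now integrate by parts 1 time.

r**2*sin(3*r**2)/6 + cos(3*r**2)/18 + C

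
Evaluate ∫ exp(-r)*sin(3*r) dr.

Let I denote the integral. Integrate by parts with u = sin(3*r), dv = exp(-r) dr, so v = -exp(-r): I = -exp(-r)*sin(3*r) + 3·∫ exp(-r)*cos(3*r) dr.
Apply parts again with u = cos(3*r), dv = exp(-r) dr: ∫ exp(-r)*cos(3*r) dr = -exp(-r)*cos(3*r) − 3·I. Substituting back brings back I: I = -exp(-r)*sin(3*r) - 3*exp(-r)*cos(3*r) − 9·I.
Solving for I: (1 + 9)·I equals the remaining terms, so I = (1/10)·(-exp(-r)*sin(3*r) - 3*exp(-r)*cos(3*r)).

-exp(-r)*sin(3*r)/10 - 3*exp(-r)*cos(3*r)/10 + C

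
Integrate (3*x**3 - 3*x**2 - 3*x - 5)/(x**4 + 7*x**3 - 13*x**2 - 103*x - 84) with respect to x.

Factor the denominator: (x - 4)*(x + 1)*(x + 3)*(x + 7).
Partial-fraction decomposition: 145/(33*(x + 7)) - 13/(7*(x + 3)) + 2/(15*(x + 1)) + 127/(385*(x - 4)).
Integrate each term: A/(x−a) contributes A·log|x−a|.

127*log(x - 4)/385 + 2*log(x + 1)/15 - 13*log(x + 3)/7 + 145*log(x + 7)/33 + C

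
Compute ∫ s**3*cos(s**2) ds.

s**2*sin(s**2)/2 + cos(s**2)/2 + C

Let u = s², du = 2s ds; rewrite as (1/2)∫ u^1·cos(1u) du.
Now integrate by parts 1 time.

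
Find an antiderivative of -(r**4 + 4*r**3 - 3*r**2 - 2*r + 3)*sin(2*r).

Use integration by parts with u = r**4 + 4*r**3 - 3*r**2 - 2*r + 3, dv = -sin(2*r) dr, so v = cos(2*r)/2.
Apply parts 4 times (tabular method): alternate signs, differentiate u down to 0, integrate dv up.

r**4*cos(2*r)/2 - r**3*sin(2*r) + 2*r**3*cos(2*r) - 3*r**2*sin(2*r) - 3*r**2*cos(2*r) + 3*r*sin(2*r) - 4*r*cos(2*r) + 2*sin(2*r) + 3*cos(2*r) + C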